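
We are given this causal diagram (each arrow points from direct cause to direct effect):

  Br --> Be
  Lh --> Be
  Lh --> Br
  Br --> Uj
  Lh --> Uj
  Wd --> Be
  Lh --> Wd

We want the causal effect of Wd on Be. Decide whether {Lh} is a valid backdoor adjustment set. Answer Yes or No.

Backdoor paths from Wd to Be (paths whose first edge points into Wd):
  P1: Wd <- Lh -> Br -> Be
  P2: Wd <- Lh -> Uj <- Br -> Be
  P3: Wd <- Lh -> Be
Condition 1 (no descendant of Wd in the set): holds — descendants of Wd are {Be}; none are in {Lh}.
Condition 2 (every backdoor path blocked by {Lh}):
  P1: blocked at fork node Lh ∈ conditioning set.
  P2: blocked at fork node Lh ∈ conditioning set.
  P3: blocked at fork node Lh ∈ conditioning set.
{Lh} satisfies the backdoor criterion.

Yes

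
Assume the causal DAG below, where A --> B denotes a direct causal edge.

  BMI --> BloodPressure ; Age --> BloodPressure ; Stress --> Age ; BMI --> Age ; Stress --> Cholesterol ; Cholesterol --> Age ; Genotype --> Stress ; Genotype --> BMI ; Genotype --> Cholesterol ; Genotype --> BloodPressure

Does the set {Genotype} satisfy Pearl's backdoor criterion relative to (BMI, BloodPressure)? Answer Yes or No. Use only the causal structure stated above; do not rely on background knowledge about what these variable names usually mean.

Yes

Backdoor paths from BMI to BloodPressure (paths whose first edge points into BMI):
  P1: BMI <- Genotype -> Stress -> Cholesterol -> Age -> BloodPressure
  P2: BMI <- Genotype -> Stress -> Age -> BloodPressure
  P3: BMI <- Genotype -> Cholesterol <- Stress -> Age -> BloodPressure
  P4: BMI <- Genotype -> Cholesterol -> Age -> BloodPressure
  P5: BMI <- Genotype -> BloodPressure
Condition 1 (no descendant of BMI in the set): holds — descendants of BMI are {Age, BloodPressure}; none are in {Genotype}.
Condition 2 (every backdoor path blocked by {Genotype}):
  P1: blocked at fork node Genotype ∈ conditioning set.
  P2: blocked at fork node Genotype ∈ conditioning set.
  P3: blocked at fork node Genotype ∈ conditioning set.
  P4: blocked at fork node Genotype ∈ conditioning set.
  P5: blocked at fork node Genotype ∈ conditioning set.
{Genotype} satisfies the backdoor criterion.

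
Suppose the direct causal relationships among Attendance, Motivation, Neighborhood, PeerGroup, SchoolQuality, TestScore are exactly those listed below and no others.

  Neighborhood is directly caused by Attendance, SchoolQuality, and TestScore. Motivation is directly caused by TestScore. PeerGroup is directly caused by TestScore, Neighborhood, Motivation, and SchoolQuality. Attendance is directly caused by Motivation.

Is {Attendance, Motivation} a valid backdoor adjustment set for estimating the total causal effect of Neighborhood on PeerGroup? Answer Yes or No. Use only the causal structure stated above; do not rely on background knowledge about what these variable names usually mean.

Backdoor paths from Neighborhood to PeerGroup (paths whose first edge points into Neighborhood):
  P1: Neighborhood <- SchoolQuality -> PeerGroup
  P2: Neighborhood <- TestScore -> Motivation -> PeerGroup
  P3: Neighborhood <- TestScore -> PeerGroup
  P4: Neighborhood <- Attendance <- Motivation <- TestScore -> PeerGroup
  P5: Neighborhood <- Attendance <- Motivation -> PeerGroup
Condition 1 (no descendant of Neighborhood in the set): holds — descendants of Neighborhood are {PeerGroup}; none are in {Attendance, Motivation}.
Condition 2 (every backdoor path blocked by {Attendance, Motivation}):
  P1: open — no interior node is in the conditioning set.
  P2: blocked at chain node Motivation ∈ conditioning set.
  P3: open — no interior node is in the conditioning set.
  P4: blocked at chain node Attendance ∈ conditioning set.
  P5: blocked at chain node Attendance ∈ conditioning set.
{Attendance, Motivation} does not satisfy the backdoor criterion.

No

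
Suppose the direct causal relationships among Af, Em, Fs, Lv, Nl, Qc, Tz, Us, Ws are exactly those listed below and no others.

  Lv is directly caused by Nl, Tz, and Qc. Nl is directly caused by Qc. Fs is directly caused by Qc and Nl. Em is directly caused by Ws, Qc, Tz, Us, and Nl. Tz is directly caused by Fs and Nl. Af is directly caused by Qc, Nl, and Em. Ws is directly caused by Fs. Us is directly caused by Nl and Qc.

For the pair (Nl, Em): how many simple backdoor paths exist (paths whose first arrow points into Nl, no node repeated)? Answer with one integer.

7

A backdoor path from Nl to Em is any simple undirected path whose first edge points into Nl (i.e. leaves Nl via a parent).
Parents of Nl: {Qc}.
Enumerating:
  P1: Nl <- Qc -> Fs -> Ws -> Em
  P2: Nl <- Qc -> Fs -> Tz -> Em
  P3: Nl <- Qc -> Us -> Em
  P4: Nl <- Qc -> Lv <- Tz <- Fs -> Ws -> Em
  P5: Nl <- Qc -> Lv <- Tz -> Em
  P6: Nl <- Qc -> Em
  P7: Nl <- Qc -> Af <- Em
That exhausts the simple backdoor paths. Count: 7.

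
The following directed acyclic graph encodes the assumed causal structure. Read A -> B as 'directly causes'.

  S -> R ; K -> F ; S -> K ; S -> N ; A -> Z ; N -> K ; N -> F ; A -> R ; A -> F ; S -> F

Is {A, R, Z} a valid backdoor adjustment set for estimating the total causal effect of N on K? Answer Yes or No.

No

Backdoor paths from N to K (paths whose first edge points into N):
  P1: N <- S -> R <- A -> F <- K
  P2: N <- S -> K
  P3: N <- S -> F <- K
Condition 1 (no descendant of N in the set): holds — descendants of N are {F, K}; none are in {A, R, Z}.
Condition 2 (every backdoor path blocked by {A, R, Z}):
  P1: blocked at fork node A ∈ conditioning set.
  P2: open — no interior node is in the conditioning set.
  P3: blocked at collider F (neither it nor any descendant is in the conditioning set).
{A, R, Z} does not satisfy the backdoor criterion.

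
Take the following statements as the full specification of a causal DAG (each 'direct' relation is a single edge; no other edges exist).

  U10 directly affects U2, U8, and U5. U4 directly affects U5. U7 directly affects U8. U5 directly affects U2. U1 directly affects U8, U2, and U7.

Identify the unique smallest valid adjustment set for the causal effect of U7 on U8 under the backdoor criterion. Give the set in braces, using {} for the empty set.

{U1}

Variables eligible for adjustment (non-descendants of U7, excluding U7 and U8): {U1, U10, U2, U4, U5}.
Backdoor paths from U7 to U8:
  P1: U7 <- U1 -> U8
  P2: U7 <- U1 -> U2 <- U10 -> U8
  P3: U7 <- U1 -> U2 <- U5 <- U10 -> U8
The empty set is not sufficient: P1 (U7 <- U1 -> U8) has no collider blocking it and no conditioned non-collider, so it is open.
Try {U1}:
  P1: blocked at fork node U1 ∈ conditioning set.
  P2: blocked at fork node U1 ∈ conditioning set.
  P3: blocked at fork node U1 ∈ conditioning set.
{U1} contains no descendant of U7 and blocks every backdoor path.
No other singleton works — e.g. {U4} leaves P1 open — so {U1} is the unique smallest valid adjustment set.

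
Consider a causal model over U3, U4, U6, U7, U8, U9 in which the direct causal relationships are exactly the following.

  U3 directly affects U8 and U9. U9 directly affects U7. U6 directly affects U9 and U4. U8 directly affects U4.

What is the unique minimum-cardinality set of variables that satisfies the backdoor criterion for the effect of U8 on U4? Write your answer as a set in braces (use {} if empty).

Variables eligible for adjustment (non-descendants of U8, excluding U8 and U4): {U3, U6, U7, U9}.
Backdoor paths from U8 to U4:
  P1: U8 <- U3 -> U9 <- U6 -> U4
Each backdoor path contains an unconditioned collider, so every path is already blocked with the empty conditioning set:
  P1: blocked at collider U9 (neither it nor any descendant is in the conditioning set).
The empty set is therefore the unique smallest valid set.

{}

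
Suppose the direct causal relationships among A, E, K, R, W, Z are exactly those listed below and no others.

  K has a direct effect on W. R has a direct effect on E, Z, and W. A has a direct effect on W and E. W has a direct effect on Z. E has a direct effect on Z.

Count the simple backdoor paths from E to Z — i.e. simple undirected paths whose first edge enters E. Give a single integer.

4

A backdoor path from E to Z is any simple undirected path whose first edge points into E (i.e. leaves E via a parent).
Parents of E: {A, R}.
Enumerating:
  P1: E <- R -> W -> Z
  P2: E <- R -> Z
  P3: E <- A -> W <- R -> Z
  P4: E <- A -> W -> Z
That exhausts the simple backdoor paths. Count: 4.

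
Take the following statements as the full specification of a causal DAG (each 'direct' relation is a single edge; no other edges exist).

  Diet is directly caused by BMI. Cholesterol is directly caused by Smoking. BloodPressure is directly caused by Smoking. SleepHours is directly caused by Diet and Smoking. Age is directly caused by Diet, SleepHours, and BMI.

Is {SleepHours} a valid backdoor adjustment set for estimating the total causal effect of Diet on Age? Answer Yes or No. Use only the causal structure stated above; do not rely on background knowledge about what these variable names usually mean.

Backdoor paths from Diet to Age (paths whose first edge points into Diet):
  P1: Diet <- BMI -> Age
Condition 1 (no descendant of Diet in the set): FAILS — SleepHours is a descendant of Diet.
Condition 2 (every backdoor path blocked by {SleepHours}):
  P1: open — no interior node is in the conditioning set.
{SleepHours} does not satisfy the backdoor criterion.

No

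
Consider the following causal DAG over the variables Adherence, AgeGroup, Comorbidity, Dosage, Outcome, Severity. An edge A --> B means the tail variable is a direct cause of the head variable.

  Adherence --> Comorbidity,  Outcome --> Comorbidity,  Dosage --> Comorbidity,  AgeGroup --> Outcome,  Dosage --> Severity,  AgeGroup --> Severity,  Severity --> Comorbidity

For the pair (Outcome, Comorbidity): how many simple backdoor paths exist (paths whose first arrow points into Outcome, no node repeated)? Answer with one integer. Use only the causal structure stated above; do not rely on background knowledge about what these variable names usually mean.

A backdoor path from Outcome to Comorbidity is any simple undirected path whose first edge points into Outcome (i.e. leaves Outcome via a parent).
Parents of Outcome: {AgeGroup}.
Enumerating:
  P1: Outcome <- AgeGroup -> Severity <- Dosage -> Comorbidity
  P2: Outcome <- AgeGroup -> Severity -> Comorbidity
That exhausts the simple backdoor paths. Count: 2.

2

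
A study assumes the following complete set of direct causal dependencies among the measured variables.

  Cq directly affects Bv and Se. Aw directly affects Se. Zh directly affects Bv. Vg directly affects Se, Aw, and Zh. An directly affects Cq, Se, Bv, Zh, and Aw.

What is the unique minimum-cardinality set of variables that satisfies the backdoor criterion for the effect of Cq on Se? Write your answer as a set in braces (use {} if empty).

{An}

Variables eligible for adjustment (non-descendants of Cq, excluding Cq and Se): {An, Aw, Vg, Zh}.
Backdoor paths from Cq to Se:
  P1: Cq <- An -> Aw <- Vg -> Se
  P2: Cq <- An -> Aw -> Se
  P3: Cq <- An -> Se
  P4: Cq <- An -> Zh <- Vg -> Aw -> Se
  P5: Cq <- An -> Zh <- Vg -> Se
  P6: Cq <- An -> Bv <- Zh <- Vg -> Aw -> Se
  P7: Cq <- An -> Bv <- Zh <- Vg -> Se
The empty set is not sufficient: P2 (Cq <- An -> Aw -> Se) has no collider blocking it and no conditioned non-collider, so it is open.
Try {An}:
  P1: blocked at fork node An ∈ conditioning set.
  P2: blocked at fork node An ∈ conditioning set.
  P3: blocked at fork node An ∈ conditioning set.
  P4: blocked at fork node An ∈ conditioning set.
  P5: blocked at fork node An ∈ conditioning set.
  P6: blocked at fork node An ∈ conditioning set.
  P7: blocked at fork node An ∈ conditioning set.
{An} contains no descendant of Cq and blocks every backdoor path.
No other singleton works — e.g. {Vg} leaves P2 open — so {An} is the unique smallest valid adjustment set.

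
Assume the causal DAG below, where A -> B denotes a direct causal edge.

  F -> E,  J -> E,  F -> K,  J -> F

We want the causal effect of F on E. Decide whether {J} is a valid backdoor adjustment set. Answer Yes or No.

Yes

Backdoor paths from F to E (paths whose first edge points into F):
  P1: F <- J -> E
Condition 1 (no descendant of F in the set): holds — descendants of F are {E, K}; none are in {J}.
Condition 2 (every backdoor path blocked by {J}):
  P1: blocked at fork node J ∈ conditioning set.
{J} satisfies the backdoor criterion.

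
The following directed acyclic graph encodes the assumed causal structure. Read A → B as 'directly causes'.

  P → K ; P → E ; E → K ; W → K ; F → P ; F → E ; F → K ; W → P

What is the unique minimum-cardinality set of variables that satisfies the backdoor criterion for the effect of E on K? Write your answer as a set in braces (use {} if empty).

Variables eligible for adjustment (non-descendants of E, excluding E and K): {F, P, W}.
Backdoor paths from E to K:
  P1: E <- F -> P <- W -> K
  P2: E <- F -> P -> K
  P3: E <- F -> K
  P4: E <- P <- W -> K
  P5: E <- P <- F -> K
  P6: E <- P -> K
The empty set is not sufficient: P2 (E <- F -> P -> K) has no collider blocking it and no conditioned non-collider, so it is open.
Try {F, P}:
  P1: blocked at fork node F ∈ conditioning set.
  P2: blocked at fork node F ∈ conditioning set.
  P3: blocked at fork node F ∈ conditioning set.
  P4: blocked at chain node P ∈ conditioning set.
  P5: blocked at chain node P ∈ conditioning set.
  P6: blocked at fork node P ∈ conditioning set.
{F, P} contains no descendant of E and blocks every backdoor path.
Every element of {F, P} is needed (dropping F leaves P1 open; dropping P leaves P4 open), so no proper subset is valid.
Among all size-2 subsets of the eligible variables, only {F, P} blocks every backdoor path, so it is the unique smallest valid adjustment set.

{F, P}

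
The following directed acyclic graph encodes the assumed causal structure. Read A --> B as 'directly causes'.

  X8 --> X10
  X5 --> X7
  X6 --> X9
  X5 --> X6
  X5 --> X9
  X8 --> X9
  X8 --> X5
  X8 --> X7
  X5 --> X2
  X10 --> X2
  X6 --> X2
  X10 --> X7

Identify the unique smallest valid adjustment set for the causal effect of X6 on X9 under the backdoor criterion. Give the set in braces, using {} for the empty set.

{X5}

Variables eligible for adjustment (non-descendants of X6, excluding X6 and X9): {X10, X5, X7, X8}.
Backdoor paths from X6 to X9:
  P1: X6 <- X5 <- X8 -> X9
  P2: X6 <- X5 -> X2 <- X10 <- X8 -> X9
  P3: X6 <- X5 -> X2 <- X10 -> X7 <- X8 -> X9
  P4: X6 <- X5 -> X9
  P5: X6 <- X5 -> X7 <- X8 -> X9
  P6: X6 <- X5 -> X7 <- X10 <- X8 -> X9
The empty set is not sufficient: P1 (X6 <- X5 <- X8 -> X9) has no collider blocking it and no conditioned non-collider, so it is open.
Try {X5}:
  P1: blocked at chain node X5 ∈ conditioning set.
  P2: blocked at fork node X5 ∈ conditioning set.
  P3: blocked at fork node X5 ∈ conditioning set.
  P4: blocked at fork node X5 ∈ conditioning set.
  P5: blocked at fork node X5 ∈ conditioning set.
  P6: blocked at fork node X5 ∈ conditioning set.
{X5} contains no descendant of X6 and blocks every backdoor path.
No other singleton works — e.g. {X8} leaves P4 open — so {X5} is the unique smallest valid adjustment set.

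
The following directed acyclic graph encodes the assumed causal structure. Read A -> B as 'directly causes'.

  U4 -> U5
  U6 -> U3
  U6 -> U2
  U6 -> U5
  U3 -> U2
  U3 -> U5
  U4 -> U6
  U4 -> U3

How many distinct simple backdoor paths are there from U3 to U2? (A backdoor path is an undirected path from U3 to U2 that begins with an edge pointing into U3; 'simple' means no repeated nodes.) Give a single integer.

3

A backdoor path from U3 to U2 is any simple undirected path whose first edge points into U3 (i.e. leaves U3 via a parent).
Parents of U3: {U4, U6}.
Enumerating:
  P1: U3 <- U4 -> U6 -> U2
  P2: U3 <- U4 -> U5 <- U6 -> U2
  P3: U3 <- U6 -> U2
That exhausts the simple backdoor paths. Count: 3.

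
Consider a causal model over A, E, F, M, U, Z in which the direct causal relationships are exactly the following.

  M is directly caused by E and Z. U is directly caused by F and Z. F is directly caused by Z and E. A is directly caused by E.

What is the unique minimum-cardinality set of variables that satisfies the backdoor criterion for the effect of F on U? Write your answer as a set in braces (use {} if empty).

Variables eligible for adjustment (non-descendants of F, excluding F and U): {A, E, M, Z}.
Backdoor paths from F to U:
  P1: F <- Z -> U
  P2: F <- E -> M <- Z -> U
The empty set is not sufficient: P1 (F <- Z -> U) has no collider blocking it and no conditioned non-collider, so it is open.
Try {Z}:
  P1: blocked at fork node Z ∈ conditioning set.
  P2: blocked at collider M (neither it nor any descendant is in the conditioning set).
{Z} contains no descendant of F and blocks every backdoor path.
No other singleton works — e.g. {E} leaves P1 open — so {Z} is the unique smallest valid adjustment set.

{Z}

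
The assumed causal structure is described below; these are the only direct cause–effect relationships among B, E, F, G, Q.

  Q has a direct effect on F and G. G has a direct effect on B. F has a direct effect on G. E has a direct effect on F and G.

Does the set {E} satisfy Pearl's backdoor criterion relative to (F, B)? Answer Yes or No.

Backdoor paths from F to B (paths whose first edge points into F):
  P1: F <- Q -> G -> B
  P2: F <- E -> G -> B
Condition 1 (no descendant of F in the set): holds — descendants of F are {B, G}; none are in {E}.
Condition 2 (every backdoor path blocked by {E}):
  P1: open — no interior node is in the conditioning set.
  P2: blocked at fork node E ∈ conditioning set.
{E} does not satisfy the backdoor criterion.

No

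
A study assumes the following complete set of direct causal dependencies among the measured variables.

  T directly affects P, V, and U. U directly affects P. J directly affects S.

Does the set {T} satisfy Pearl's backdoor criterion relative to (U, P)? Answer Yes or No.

Yes

Backdoor paths from U to P (paths whose first edge points into U):
  P1: U <- T -> P
Condition 1 (no descendant of U in the set): holds — descendants of U are {P}; none are in {T}.
Condition 2 (every backdoor path blocked by {T}):
  P1: blocked at fork node T ∈ conditioning set.
{T} satisfies the backdoor criterion.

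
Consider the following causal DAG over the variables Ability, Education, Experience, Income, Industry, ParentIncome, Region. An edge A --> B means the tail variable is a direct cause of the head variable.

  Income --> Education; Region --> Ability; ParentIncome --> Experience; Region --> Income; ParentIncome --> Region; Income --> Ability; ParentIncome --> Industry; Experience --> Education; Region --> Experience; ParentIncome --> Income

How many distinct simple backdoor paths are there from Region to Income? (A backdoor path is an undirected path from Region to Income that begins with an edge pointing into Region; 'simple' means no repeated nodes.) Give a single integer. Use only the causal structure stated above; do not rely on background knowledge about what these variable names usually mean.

A backdoor path from Region to Income is any simple undirected path whose first edge points into Region (i.e. leaves Region via a parent).
Parents of Region: {ParentIncome}.
Enumerating:
  P1: Region <- ParentIncome -> Income
  P2: Region <- ParentIncome -> Experience -> Education <- Income
That exhausts the simple backdoor paths. Count: 2.

2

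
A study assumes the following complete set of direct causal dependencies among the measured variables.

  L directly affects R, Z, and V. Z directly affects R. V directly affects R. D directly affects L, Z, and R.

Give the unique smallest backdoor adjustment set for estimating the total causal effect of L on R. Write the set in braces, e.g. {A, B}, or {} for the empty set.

Variables eligible for adjustment (non-descendants of L, excluding L and R): {D}.
Backdoor paths from L to R:
  P1: L <- D -> Z -> R
  P2: L <- D -> R
The empty set is not sufficient: P1 (L <- D -> Z -> R) has no collider blocking it and no conditioned non-collider, so it is open.
Try {D}:
  P1: blocked at fork node D ∈ conditioning set.
  P2: blocked at fork node D ∈ conditioning set.
{D} contains no descendant of L and blocks every backdoor path.
{D} is the unique smallest valid adjustment set.

{D}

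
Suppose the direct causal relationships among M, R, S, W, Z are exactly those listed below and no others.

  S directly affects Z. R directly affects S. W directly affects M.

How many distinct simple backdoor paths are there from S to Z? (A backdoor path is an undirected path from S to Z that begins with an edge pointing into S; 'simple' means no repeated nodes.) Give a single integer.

A backdoor path from S to Z is any simple undirected path whose first edge points into S (i.e. leaves S via a parent).
Parents of S: {R}.
No simple path from any parent of S reaches Z without revisiting S, so there are no backdoor paths.

0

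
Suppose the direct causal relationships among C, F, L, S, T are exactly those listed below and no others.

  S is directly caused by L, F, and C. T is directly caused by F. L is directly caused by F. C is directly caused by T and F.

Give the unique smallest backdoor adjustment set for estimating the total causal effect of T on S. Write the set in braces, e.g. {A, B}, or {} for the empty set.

Variables eligible for adjustment (non-descendants of T, excluding T and S): {F, L}.
Backdoor paths from T to S:
  P1: T <- F -> L -> S
  P2: T <- F -> C -> S
  P3: T <- F -> S
The empty set is not sufficient: P1 (T <- F -> L -> S) has no collider blocking it and no conditioned non-collider, so it is open.
Try {F}:
  P1: blocked at fork node F ∈ conditioning set.
  P2: blocked at fork node F ∈ conditioning set.
  P3: blocked at fork node F ∈ conditioning set.
{F} contains no descendant of T and blocks every backdoor path.
No other singleton works — e.g. {L} leaves P2 open — so {F} is the unique smallest valid adjustment set.

{F}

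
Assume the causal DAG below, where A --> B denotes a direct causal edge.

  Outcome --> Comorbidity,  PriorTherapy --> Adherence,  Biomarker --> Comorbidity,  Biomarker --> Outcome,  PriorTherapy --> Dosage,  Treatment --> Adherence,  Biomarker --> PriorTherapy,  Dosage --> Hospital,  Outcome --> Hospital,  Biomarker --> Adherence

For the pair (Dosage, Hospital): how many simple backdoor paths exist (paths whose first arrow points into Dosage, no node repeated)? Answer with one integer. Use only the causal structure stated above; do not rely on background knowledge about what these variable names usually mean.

A backdoor path from Dosage to Hospital is any simple undirected path whose first edge points into Dosage (i.e. leaves Dosage via a parent).
Parents of Dosage: {PriorTherapy}.
Enumerating:
  P1: Dosage <- PriorTherapy <- Biomarker -> Outcome -> Hospital
  P2: Dosage <- PriorTherapy <- Biomarker -> Comorbidity <- Outcome -> Hospital
  P3: Dosage <- PriorTherapy -> Adherence <- Biomarker -> Outcome -> Hospital
  P4: Dosage <- PriorTherapy -> Adherence <- Biomarker -> Comorbidity <- Outcome -> Hospital
That exhausts the simple backdoor paths. Count: 4.

4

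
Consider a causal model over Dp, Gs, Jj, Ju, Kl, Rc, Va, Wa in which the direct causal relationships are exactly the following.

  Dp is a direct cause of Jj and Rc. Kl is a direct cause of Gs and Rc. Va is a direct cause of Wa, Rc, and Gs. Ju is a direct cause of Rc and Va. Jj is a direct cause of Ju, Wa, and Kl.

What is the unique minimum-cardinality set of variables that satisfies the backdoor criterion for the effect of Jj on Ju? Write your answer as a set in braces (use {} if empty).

{}

Variables eligible for adjustment (non-descendants of Jj, excluding Jj and Ju): {Dp}.
Backdoor paths from Jj to Ju:
  P1: Jj <- Dp -> Rc <- Ju
  P2: Jj <- Dp -> Rc <- Kl -> Gs <- Va <- Ju
  P3: Jj <- Dp -> Rc <- Va <- Ju
Each backdoor path contains an unconditioned collider, so every path is already blocked with the empty conditioning set:
  P1: blocked at collider Rc (neither it nor any descendant is in the conditioning set).
  P2: blocked at collider Rc (neither it nor any descendant is in the conditioning set).
  P3: blocked at collider Rc (neither it nor any descendant is in the conditioning set).
The empty set is therefore the unique smallest valid set.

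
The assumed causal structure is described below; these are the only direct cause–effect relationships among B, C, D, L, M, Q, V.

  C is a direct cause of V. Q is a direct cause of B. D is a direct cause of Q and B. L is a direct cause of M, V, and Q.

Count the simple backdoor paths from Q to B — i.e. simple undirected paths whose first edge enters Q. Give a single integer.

A backdoor path from Q to B is any simple undirected path whose first edge points into Q (i.e. leaves Q via a parent).
Parents of Q: {D, L}.
Enumerating:
  P1: Q <- D -> B
That exhausts the simple backdoor paths. Count: 1.

1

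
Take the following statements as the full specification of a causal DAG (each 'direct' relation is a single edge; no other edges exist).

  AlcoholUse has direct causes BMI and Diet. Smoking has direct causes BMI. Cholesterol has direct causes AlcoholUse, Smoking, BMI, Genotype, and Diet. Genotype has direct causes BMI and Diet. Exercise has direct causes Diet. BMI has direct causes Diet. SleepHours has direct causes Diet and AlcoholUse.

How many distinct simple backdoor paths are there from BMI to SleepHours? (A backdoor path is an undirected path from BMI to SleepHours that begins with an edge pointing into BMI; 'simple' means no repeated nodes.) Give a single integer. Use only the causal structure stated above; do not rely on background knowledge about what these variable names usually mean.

4

A backdoor path from BMI to SleepHours is any simple undirected path whose first edge points into BMI (i.e. leaves BMI via a parent).
Parents of BMI: {Diet}.
Enumerating:
  P1: BMI <- Diet -> Genotype -> Cholesterol <- AlcoholUse -> SleepHours
  P2: BMI <- Diet -> AlcoholUse -> SleepHours
  P3: BMI <- Diet -> Cholesterol <- AlcoholUse -> SleepHours
  P4: BMI <- Diet -> SleepHours
That exhausts the simple backdoor paths. Count: 4.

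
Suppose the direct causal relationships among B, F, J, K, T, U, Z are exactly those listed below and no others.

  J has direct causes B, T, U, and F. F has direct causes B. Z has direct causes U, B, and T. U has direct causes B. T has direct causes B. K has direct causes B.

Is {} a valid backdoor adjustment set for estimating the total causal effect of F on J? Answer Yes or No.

No

Backdoor paths from F to J (paths whose first edge points into F):
  P1: F <- B -> T -> Z <- U -> J
  P2: F <- B -> T -> J
  P3: F <- B -> U -> Z <- T -> J
  P4: F <- B -> U -> J
  P5: F <- B -> Z <- T -> J
  P6: F <- B -> Z <- U -> J
  P7: F <- B -> J
Condition 1 (no descendant of F in the set): holds — descendants of F are {J}; none are in {}.
Condition 2 (every backdoor path blocked by {}):
  P1: blocked at collider Z (neither it nor any descendant is in the conditioning set).
  P2: open — no interior node is in the conditioning set.
  P3: blocked at collider Z (neither it nor any descendant is in the conditioning set).
  P4: open — no interior node is in the conditioning set.
  P5: blocked at collider Z (neither it nor any descendant is in the conditioning set).
  P6: blocked at collider Z (neither it nor any descendant is in the conditioning set).
  P7: open — no interior node is in the conditioning set.
{} does not satisfy the backdoor criterion.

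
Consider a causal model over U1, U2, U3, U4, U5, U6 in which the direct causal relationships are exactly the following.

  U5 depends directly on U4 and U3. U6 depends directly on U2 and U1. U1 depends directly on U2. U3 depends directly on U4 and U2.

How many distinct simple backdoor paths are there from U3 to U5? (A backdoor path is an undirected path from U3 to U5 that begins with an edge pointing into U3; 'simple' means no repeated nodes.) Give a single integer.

1

A backdoor path from U3 to U5 is any simple undirected path whose first edge points into U3 (i.e. leaves U3 via a parent).
Parents of U3: {U2, U4}.
Enumerating:
  P1: U3 <- U4 -> U5
That exhausts the simple backdoor paths. Count: 1.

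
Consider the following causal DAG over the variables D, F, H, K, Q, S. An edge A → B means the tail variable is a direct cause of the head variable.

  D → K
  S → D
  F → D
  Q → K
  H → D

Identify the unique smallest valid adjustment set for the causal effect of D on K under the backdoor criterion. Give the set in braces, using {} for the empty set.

Variables eligible for adjustment (non-descendants of D, excluding D and K): {F, H, Q, S}.
Backdoor paths from D to K:
  (none)
With no backdoor paths the empty set already satisfies the criterion, and it is trivially minimal.

{}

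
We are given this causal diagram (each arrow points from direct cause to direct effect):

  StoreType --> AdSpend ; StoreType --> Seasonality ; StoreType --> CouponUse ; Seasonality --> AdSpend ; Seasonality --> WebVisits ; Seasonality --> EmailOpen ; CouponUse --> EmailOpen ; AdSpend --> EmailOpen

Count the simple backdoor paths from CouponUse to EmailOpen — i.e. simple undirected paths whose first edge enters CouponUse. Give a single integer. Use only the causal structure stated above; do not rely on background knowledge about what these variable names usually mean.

A backdoor path from CouponUse to EmailOpen is any simple undirected path whose first edge points into CouponUse (i.e. leaves CouponUse via a parent).
Parents of CouponUse: {StoreType}.
Enumerating:
  P1: CouponUse <- StoreType -> Seasonality -> AdSpend -> EmailOpen
  P2: CouponUse <- StoreType -> Seasonality -> EmailOpen
  P3: CouponUse <- StoreType -> AdSpend <- Seasonality -> EmailOpen
  P4: CouponUse <- StoreType -> AdSpend -> EmailOpen
That exhausts the simple backdoor paths. Count: 4.

4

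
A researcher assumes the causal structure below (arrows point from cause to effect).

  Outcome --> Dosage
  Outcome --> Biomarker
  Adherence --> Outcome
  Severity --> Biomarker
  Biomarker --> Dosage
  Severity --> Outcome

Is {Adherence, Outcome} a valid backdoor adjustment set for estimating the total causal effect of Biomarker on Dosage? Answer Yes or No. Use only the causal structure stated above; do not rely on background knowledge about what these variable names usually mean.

Backdoor paths from Biomarker to Dosage (paths whose first edge points into Biomarker):
  P1: Biomarker <- Severity -> Outcome -> Dosage
  P2: Biomarker <- Outcome -> Dosage
Condition 1 (no descendant of Biomarker in the set): holds — descendants of Biomarker are {Dosage}; none are in {Adherence, Outcome}.
Condition 2 (every backdoor path blocked by {Adherence, Outcome}):
  P1: blocked at chain node Outcome ∈ conditioning set.
  P2: blocked at fork node Outcome ∈ conditioning set.
{Adherence, Outcome} satisfies the backdoor criterion.

Yes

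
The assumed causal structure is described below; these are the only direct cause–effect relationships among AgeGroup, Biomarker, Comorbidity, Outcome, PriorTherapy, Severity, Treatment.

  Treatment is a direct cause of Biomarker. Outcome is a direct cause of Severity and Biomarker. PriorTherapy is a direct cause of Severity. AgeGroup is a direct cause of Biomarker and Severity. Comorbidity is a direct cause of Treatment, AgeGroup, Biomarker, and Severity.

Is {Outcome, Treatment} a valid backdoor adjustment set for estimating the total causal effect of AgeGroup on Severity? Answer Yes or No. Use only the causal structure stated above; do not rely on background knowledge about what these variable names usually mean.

Backdoor paths from AgeGroup to Severity (paths whose first edge points into AgeGroup):
  P1: AgeGroup <- Comorbidity -> Treatment -> Biomarker <- Outcome -> Severity
  P2: AgeGroup <- Comorbidity -> Biomarker <- Outcome -> Severity
  P3: AgeGroup <- Comorbidity -> Severity
Condition 1 (no descendant of AgeGroup in the set): holds — descendants of AgeGroup are {Biomarker, Severity}; none are in {Outcome, Treatment}.
Condition 2 (every backdoor path blocked by {Outcome, Treatment}):
  P1: blocked at chain node Treatment ∈ conditioning set.
  P2: blocked at collider Biomarker (neither it nor any descendant is in the conditioning set).
  P3: open — no interior node is in the conditioning set.
{Outcome, Treatment} does not satisfy the backdoor criterion.

No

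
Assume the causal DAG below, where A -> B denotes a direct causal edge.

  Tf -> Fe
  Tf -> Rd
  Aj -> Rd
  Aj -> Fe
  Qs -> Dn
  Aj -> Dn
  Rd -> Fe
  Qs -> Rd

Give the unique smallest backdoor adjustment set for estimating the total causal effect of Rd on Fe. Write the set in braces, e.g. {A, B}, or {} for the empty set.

{Aj, Tf}

Variables eligible for adjustment (non-descendants of Rd, excluding Rd and Fe): {Aj, Dn, Qs, Tf}.
Backdoor paths from Rd to Fe:
  P1: Rd <- Qs -> Dn <- Aj -> Fe
  P2: Rd <- Aj -> Fe
  P3: Rd <- Tf -> Fe
The empty set is not sufficient: P2 (Rd <- Aj -> Fe) has no collider blocking it and no conditioned non-collider, so it is open.
Try {Aj, Tf}:
  P1: blocked at collider Dn (neither it nor any descendant is in the conditioning set).
  P2: blocked at fork node Aj ∈ conditioning set.
  P3: blocked at fork node Tf ∈ conditioning set.
{Aj, Tf} contains no descendant of Rd and blocks every backdoor path.
Every element of {Aj, Tf} is needed (dropping Aj leaves P2 open; dropping Tf leaves P3 open), so no proper subset is valid.
Among all size-2 subsets of the eligible variables, only {Aj, Tf} blocks every backdoor path, so it is the unique smallest valid adjustment set.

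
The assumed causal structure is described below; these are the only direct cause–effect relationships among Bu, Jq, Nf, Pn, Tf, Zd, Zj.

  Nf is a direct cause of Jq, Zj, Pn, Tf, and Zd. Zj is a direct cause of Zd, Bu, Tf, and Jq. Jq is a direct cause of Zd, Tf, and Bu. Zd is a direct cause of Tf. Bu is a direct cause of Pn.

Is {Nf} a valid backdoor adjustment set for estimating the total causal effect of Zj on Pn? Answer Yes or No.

Backdoor paths from Zj to Pn (paths whose first edge points into Zj):
  P1: Zj <- Nf -> Jq -> Bu -> Pn
  P2: Zj <- Nf -> Zd <- Jq -> Bu -> Pn
  P3: Zj <- Nf -> Zd -> Tf <- Jq -> Bu -> Pn
  P4: Zj <- Nf -> Tf <- Jq -> Bu -> Pn
  P5: Zj <- Nf -> Tf <- Zd <- Jq -> Bu -> Pn
  P6: Zj <- Nf -> Pn
Condition 1 (no descendant of Zj in the set): holds — descendants of Zj are {Bu, Jq, Pn, Tf, Zd}; none are in {Nf}.
Condition 2 (every backdoor path blocked by {Nf}):
  P1: blocked at fork node Nf ∈ conditioning set.
  P2: blocked at fork node Nf ∈ conditioning set.
  P3: blocked at fork node Nf ∈ conditioning set.
  P4: blocked at fork node Nf ∈ conditioning set.
  P5: blocked at fork node Nf ∈ conditioning set.
  P6: blocked at fork node Nf ∈ conditioning set.
{Nf} satisfies the backdoor criterion.

Yes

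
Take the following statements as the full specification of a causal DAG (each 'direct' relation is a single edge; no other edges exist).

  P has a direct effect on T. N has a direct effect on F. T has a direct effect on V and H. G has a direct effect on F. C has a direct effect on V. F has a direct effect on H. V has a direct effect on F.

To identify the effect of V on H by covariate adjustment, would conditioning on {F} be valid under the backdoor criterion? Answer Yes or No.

Backdoor paths from V to H (paths whose first edge points into V):
  P1: V <- T -> H
Condition 1 (no descendant of V in the set): FAILS — F is a descendant of V.
Condition 2 (every backdoor path blocked by {F}):
  P1: open — no interior node is in the conditioning set.
{F} does not satisfy the backdoor criterion.

No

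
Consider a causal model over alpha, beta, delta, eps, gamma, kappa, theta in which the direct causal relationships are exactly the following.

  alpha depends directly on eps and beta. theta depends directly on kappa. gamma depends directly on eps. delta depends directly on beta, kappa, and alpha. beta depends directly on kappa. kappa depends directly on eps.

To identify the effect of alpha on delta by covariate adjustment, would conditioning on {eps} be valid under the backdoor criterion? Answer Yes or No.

Backdoor paths from alpha to delta (paths whose first edge points into alpha):
  P1: alpha <- eps -> kappa -> beta -> delta
  P2: alpha <- eps -> kappa -> delta
  P3: alpha <- beta <- kappa -> delta
  P4: alpha <- beta -> delta
Condition 1 (no descendant of alpha in the set): holds — descendants of alpha are {delta}; none are in {eps}.
Condition 2 (every backdoor path blocked by {eps}):
  P1: blocked at fork node eps ∈ conditioning set.
  P2: blocked at fork node eps ∈ conditioning set.
  P3: open — no interior node is in the conditioning set.
  P4: open — no interior node is in the conditioning set.
{eps} does not satisfy the backdoor criterion.

No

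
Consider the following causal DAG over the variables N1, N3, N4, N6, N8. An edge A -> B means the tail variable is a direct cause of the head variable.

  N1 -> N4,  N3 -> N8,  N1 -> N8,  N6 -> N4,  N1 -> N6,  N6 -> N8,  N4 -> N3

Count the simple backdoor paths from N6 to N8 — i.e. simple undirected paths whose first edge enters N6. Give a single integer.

A backdoor path from N6 to N8 is any simple undirected path whose first edge points into N6 (i.e. leaves N6 via a parent).
Parents of N6: {N1}.
Enumerating:
  P1: N6 <- N1 -> N4 -> N3 -> N8
  P2: N6 <- N1 -> N8
That exhausts the simple backdoor paths. Count: 2.

2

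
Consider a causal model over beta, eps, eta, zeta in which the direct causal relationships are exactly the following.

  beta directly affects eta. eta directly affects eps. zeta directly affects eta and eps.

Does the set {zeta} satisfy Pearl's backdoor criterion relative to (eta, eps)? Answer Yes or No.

Backdoor paths from eta to eps (paths whose first edge points into eta):
  P1: eta <- zeta -> eps
Condition 1 (no descendant of eta in the set): holds — descendants of eta are {eps}; none are in {zeta}.
Condition 2 (every backdoor path blocked by {zeta}):
  P1: blocked at fork node zeta ∈ conditioning set.
{zeta} satisfies the backdoor criterion.

Yes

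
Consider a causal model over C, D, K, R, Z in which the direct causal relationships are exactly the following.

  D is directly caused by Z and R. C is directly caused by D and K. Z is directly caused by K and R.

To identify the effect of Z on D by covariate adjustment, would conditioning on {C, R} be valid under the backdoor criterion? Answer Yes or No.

Backdoor paths from Z to D (paths whose first edge points into Z):
  P1: Z <- R -> D
  P2: Z <- K -> C <- D
Condition 1 (no descendant of Z in the set): FAILS — C is a descendant of Z.
Condition 2 (every backdoor path blocked by {C, R}):
  P1: blocked at fork node R ∈ conditioning set.
  P2: open — collider(s) C are conditioned on (or have a conditioned descendant) and no non-collider on the path is in the set.
{C, R} does not satisfy the backdoor criterion.

No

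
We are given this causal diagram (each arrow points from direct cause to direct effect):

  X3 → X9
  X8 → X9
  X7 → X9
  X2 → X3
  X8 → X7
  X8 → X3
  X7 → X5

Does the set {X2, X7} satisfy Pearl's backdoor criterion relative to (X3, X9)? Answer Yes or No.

No

Backdoor paths from X3 to X9 (paths whose first edge points into X3):
  P1: X3 <- X8 -> X7 -> X9
  P2: X3 <- X8 -> X9
Condition 1 (no descendant of X3 in the set): holds — descendants of X3 are {X9}; none are in {X2, X7}.
Condition 2 (every backdoor path blocked by {X2, X7}):
  P1: blocked at chain node X7 ∈ conditioning set.
  P2: open — no interior node is in the conditioning set.
{X2, X7} does not satisfy the backdoor criterion.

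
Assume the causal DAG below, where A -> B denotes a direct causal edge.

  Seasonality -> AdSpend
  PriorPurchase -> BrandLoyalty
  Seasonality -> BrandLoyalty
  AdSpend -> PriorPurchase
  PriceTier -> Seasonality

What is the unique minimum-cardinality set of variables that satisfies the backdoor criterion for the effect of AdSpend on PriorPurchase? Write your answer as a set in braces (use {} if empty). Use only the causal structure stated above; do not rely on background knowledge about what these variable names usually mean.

{}

Variables eligible for adjustment (non-descendants of AdSpend, excluding AdSpend and PriorPurchase): {PriceTier, Seasonality}.
Backdoor paths from AdSpend to PriorPurchase:
  P1: AdSpend <- Seasonality -> BrandLoyalty <- PriorPurchase
Each backdoor path contains an unconditioned collider, so every path is already blocked with the empty conditioning set:
  P1: blocked at collider BrandLoyalty (neither it nor any descendant is in the conditioning set).
The empty set is therefore the unique smallest valid set.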